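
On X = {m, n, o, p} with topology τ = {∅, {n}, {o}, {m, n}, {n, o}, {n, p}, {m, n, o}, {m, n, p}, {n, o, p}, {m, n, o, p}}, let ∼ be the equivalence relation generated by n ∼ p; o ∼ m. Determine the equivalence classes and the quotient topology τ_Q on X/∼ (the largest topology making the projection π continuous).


X/∼ = {[m=o], [n=p]}; |τ_Q| = 3.

Equivalence classes: [m=o], [n=p].
Quotient map π: X → X/∼ sends m ↦ [m=o], n ↦ [n=p], o ↦ [m=o], p ↦ [n=p].
For each subset V ⊆ X/∼, compute π^{-1}(V) ⊆ X and check whether π^{-1}(V) ∈ τ. V is open in τ_Q iff π^{-1}(V) ∈ τ.
  V = {}: π^{-1}(V) = ∅ ∈ τ ✓.
  V = {[m=o]}: π^{-1}(V) = {m, o} ∉ τ ✗.
  V = {[n=p]}: π^{-1}(V) = {n, p} ∈ τ ✓.
  V = {[m=o], [n=p]}: π^{-1}(V) = {m, n, o, p} ∈ τ ✓.
Open sets in the quotient: τ_Q = {{}, {[n=p]}, {[m=o], [n=p]}} (3 elements).


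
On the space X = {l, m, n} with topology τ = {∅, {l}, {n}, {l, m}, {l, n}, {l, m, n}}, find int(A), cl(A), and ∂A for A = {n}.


int(A) = {n}, cl(A) = {n}, ∂A = ∅.

Closed sets in (X, τ) are complements of opens:
  closed(X, τ) = {∅, {m}, {n}, {l, m}, {m, n}, {l, m, n}}.
int(A) = ⋃ {U ∈ τ : U ⊆ A}. Opens contained in A: ∅, {n}.
Taking the union of these: int(A) = {n}.
cl(A) = ⋂ {C closed : A ⊆ C}. Closed sets containing A: {n}, {m, n}, {l, m, n}.
Intersecting these: cl(A) = {n}.
∂A = cl(A) ∖ int(A) = {n} ∖ {n} = ∅.


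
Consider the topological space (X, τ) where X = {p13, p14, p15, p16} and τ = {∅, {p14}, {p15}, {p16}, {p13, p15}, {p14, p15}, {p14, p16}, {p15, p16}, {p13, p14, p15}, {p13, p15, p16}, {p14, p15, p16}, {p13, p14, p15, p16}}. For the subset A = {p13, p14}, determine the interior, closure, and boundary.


int(A) = {p14}, cl(A) = {p13, p14}, ∂A = {p13}.

Closed sets in (X, τ) are complements of opens:
  closed(X, τ) = {∅, {p13}, {p14}, {p16}, {p13, p14}, {p13, p15}, {p13, p16}, {p14, p16}, {p13, p14, p15}, {p13, p14, p16}, {p13, p15, p16}, {p13, p14, p15, p16}}.
int(A) = ⋃ {U ∈ τ : U ⊆ A}. Opens contained in A: ∅, {p14}.
Taking the union of these: int(A) = {p14}.
cl(A) = ⋂ {C closed : A ⊆ C}. Closed sets containing A: {p13, p14}, {p13, p14, p15}, {p13, p14, p16}, {p13, p14, p15, p16}.
Intersecting these: cl(A) = {p13, p14}.
∂A = cl(A) ∖ int(A) = {p13, p14} ∖ {p14} = {p13}.


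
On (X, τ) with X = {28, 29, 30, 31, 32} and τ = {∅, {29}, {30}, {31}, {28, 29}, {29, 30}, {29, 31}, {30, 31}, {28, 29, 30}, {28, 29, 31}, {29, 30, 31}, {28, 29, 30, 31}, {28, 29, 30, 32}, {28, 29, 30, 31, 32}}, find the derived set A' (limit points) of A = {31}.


A' = ∅

For each x ∈ X, list the open sets U ∈ τ with x ∈ U, then check whether U ∩ (A ∖ {x}) ≠ ∅ for every such U.
  x = 28: open {28, 29} ∋ x has {28, 29} ∩ (A ∖ {28}) = ∅, so x is NOT a limit point.
  x = 29: open {29} ∋ x has {29} ∩ (A ∖ {29}) = ∅, so x is NOT a limit point.
  x = 30: open {30} ∋ x has {30} ∩ (A ∖ {30}) = ∅, so x is NOT a limit point.
  x = 31: open {31} ∋ x has {31} ∩ (A ∖ {31}) = ∅, so x is NOT a limit point.
  x = 32: open {28, 29, 30, 32} ∋ x has {28, 29, 30, 32} ∩ (A ∖ {32}) = ∅, so x is NOT a limit point.
Collecting: A' = ∅.


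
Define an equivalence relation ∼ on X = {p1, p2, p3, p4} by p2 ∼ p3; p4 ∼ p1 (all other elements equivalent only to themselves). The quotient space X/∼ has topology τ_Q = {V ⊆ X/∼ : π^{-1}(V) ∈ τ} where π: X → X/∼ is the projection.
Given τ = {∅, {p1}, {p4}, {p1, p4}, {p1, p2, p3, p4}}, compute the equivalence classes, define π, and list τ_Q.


X/∼ = {[p1=p4], [p2=p3]}; |τ_Q| = 3.

Equivalence classes: [p1=p4], [p2=p3].
Quotient map π: X → X/∼ sends p1 ↦ [p1=p4], p2 ↦ [p2=p3], p3 ↦ [p2=p3], p4 ↦ [p1=p4].
For each subset V ⊆ X/∼, compute π^{-1}(V) ⊆ X and check whether π^{-1}(V) ∈ τ. V is open in τ_Q iff π^{-1}(V) ∈ τ.
  V = {}: π^{-1}(V) = ∅ ∈ τ ✓.
  V = {[p1=p4]}: π^{-1}(V) = {p1, p4} ∈ τ ✓.
  V = {[p2=p3]}: π^{-1}(V) = {p2, p3} ∉ τ ✗.
  V = {[p1=p4], [p2=p3]}: π^{-1}(V) = {p1, p2, p3, p4} ∈ τ ✓.
Open sets in the quotient: τ_Q = {{}, {[p1=p4]}, {[p1=p4], [p2=p3]}} (3 elements).


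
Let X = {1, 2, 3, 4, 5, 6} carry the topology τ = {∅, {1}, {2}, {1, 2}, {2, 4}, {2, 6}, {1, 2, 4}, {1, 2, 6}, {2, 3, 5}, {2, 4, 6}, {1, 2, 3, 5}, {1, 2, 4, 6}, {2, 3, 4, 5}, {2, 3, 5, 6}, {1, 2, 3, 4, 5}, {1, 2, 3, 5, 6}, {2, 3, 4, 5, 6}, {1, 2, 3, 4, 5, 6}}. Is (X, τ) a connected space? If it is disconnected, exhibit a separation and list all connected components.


(X, τ) is disconnected; components = [{1}, {2, 3, 4, 5, 6}].

Find clopen sets (U ∈ τ with X ∖ U ∈ τ):
  U = ∅, X ∖ U = {1, 2, 3, 4, 5, 6} — both open, so U is clopen.
  U = {1}, X ∖ U = {2, 3, 4, 5, 6} — both open, so U is clopen.
  U = {2, 3, 4, 5, 6}, X ∖ U = {1} — both open, so U is clopen.
  U = {1, 2, 3, 4, 5, 6}, X ∖ U = ∅ — both open, so U is clopen.
Nontrivial clopen(s) exist: e.g. {1}. So (X, τ) is disconnected.
Compute connected components by grouping points that agree on all clopens:
  component: {1}
  component: {2, 3, 4, 5, 6}


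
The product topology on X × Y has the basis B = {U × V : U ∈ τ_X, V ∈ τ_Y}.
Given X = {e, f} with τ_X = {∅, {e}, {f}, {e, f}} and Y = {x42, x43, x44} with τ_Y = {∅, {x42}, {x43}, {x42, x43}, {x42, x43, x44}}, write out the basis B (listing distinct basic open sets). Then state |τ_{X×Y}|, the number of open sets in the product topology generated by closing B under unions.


Basis B = {∅ × ∅, {e} × {x42}, {e} × {x43}, {f} × {x42}, {f} × {x43}, {e} × {x42, x43}, {e, f} × {x42}, {e, f} × {x43}, {f} × {x42, x43}, {e} × {x42, x43, x44}, {f} × {x42, x43, x44}, {e, f} × {x42, x43}, {e, f} × {x42, x43, x44}}; |τ_{X×Y}| = 25.

Enumerate products U × V with U ∈ τ_X, V ∈ τ_Y (deduplicated):
  ∅ × ∅ = {} (∅)
  {e} × {x42} = {(e,x42)}
  {e} × {x43} = {(e,x43)}
  {f} × {x42} = {(f,x42)}
  {f} × {x43} = {(f,x43)}
  {e} × {x42, x43} = {(e,x42), (e,x43)}
  {e, f} × {x42} = {(e,x42), (f,x42)}
  {e, f} × {x43} = {(e,x43), (f,x43)}
  {f} × {x42, x43} = {(f,x42), (f,x43)}
  {e} × {x42, x43, x44} = {(e,x42), (e,x43), (e,x44)}
  {f} × {x42, x43, x44} = {(f,x42), (f,x43), (f,x44)}
  {e, f} × {x42, x43} = {(e,x42), (e,x43), (f,x42), (f,x43)}
  {e, f} × {x42, x43, x44} = {(e,x42), (e,x43), (e,x44), (f,x42), (f,x43), (f,x44)}
These 13 distinct sets form the basis B.
Close under arbitrary unions to get τ_{X×Y}; counting gives |τ_{X×Y}| = 25.


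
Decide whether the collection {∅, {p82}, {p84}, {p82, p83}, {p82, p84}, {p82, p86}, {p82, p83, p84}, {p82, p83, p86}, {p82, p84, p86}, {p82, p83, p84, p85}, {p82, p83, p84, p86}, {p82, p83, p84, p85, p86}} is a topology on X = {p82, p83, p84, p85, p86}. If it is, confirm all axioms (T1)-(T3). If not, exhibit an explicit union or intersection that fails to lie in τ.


τ IS a topology on X.

Axiom (T1): ∅ ∈ τ? Yes; X ∈ τ? Yes.
Axiom (T2/T3): check pairwise unions and intersections of members of τ.
All pairwise intersections and unions checked — each lies in τ. Therefore τ satisfies (T1), (T2), (T3): it IS a topology on X.


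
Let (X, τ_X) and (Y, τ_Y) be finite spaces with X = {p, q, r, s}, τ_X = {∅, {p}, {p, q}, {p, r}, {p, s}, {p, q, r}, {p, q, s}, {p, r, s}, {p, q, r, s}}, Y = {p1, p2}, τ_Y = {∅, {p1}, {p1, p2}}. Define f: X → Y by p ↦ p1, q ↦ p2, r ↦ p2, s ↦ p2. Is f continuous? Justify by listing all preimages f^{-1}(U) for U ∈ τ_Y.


f IS continuous.

Compute f^{-1}(U) for each U ∈ τ_Y:
  U = ∅: f^{-1}(U) = ∅ ∈ τ_X ✓.
  U = {p1}: f^{-1}(U) = {p} ∈ τ_X ✓.
  U = {p1, p2}: f^{-1}(U) = {p, q, r, s} ∈ τ_X ✓.
Every preimage lies in τ_X, so f IS continuous.


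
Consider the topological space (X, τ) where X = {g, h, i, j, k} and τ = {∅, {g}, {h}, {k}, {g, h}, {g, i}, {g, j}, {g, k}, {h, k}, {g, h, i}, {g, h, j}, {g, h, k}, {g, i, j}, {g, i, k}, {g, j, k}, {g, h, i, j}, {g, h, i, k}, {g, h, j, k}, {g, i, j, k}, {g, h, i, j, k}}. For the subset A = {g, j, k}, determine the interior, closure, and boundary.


int(A) = {g, j, k}, cl(A) = {g, i, j, k}, ∂A = {i}.

Closed sets in (X, τ) are complements of opens:
  closed(X, τ) = {∅, {h}, {i}, {j}, {k}, {h, i}, {h, j}, {h, k}, {i, j}, {i, k}, {j, k}, {g, i, j}, {h, i, j}, {h, i, k}, {h, j, k}, {i, j, k}, {g, h, i, j}, {g, i, j, k}, {h, i, j, k}, {g, h, i, j, k}}.
int(A) = ⋃ {U ∈ τ : U ⊆ A}. Opens contained in A: ∅, {g}, {k}, {g, j}, {g, k}, {g, j, k}.
Taking the union of these: int(A) = {g, j, k}.
cl(A) = ⋂ {C closed : A ⊆ C}. Closed sets containing A: {g, i, j, k}, {g, h, i, j, k}.
Intersecting these: cl(A) = {g, i, j, k}.
∂A = cl(A) ∖ int(A) = {g, i, j, k} ∖ {g, j, k} = {i}.


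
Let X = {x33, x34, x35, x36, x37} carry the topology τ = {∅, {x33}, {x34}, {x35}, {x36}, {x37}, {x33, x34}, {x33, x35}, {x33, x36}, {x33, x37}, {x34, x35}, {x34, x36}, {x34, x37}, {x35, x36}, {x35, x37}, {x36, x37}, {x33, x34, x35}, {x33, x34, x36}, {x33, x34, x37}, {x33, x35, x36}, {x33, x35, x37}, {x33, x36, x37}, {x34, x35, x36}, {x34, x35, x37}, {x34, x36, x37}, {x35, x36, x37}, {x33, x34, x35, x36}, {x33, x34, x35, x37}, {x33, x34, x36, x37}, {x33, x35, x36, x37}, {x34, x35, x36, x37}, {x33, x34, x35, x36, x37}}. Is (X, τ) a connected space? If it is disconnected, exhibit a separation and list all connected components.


(X, τ) is disconnected; components = [{x33}, {x34}, {x35}, {x36}, {x37}].

Find clopen sets (U ∈ τ with X ∖ U ∈ τ):
  U = ∅, X ∖ U = {x33, x34, x35, x36, x37} — both open, so U is clopen.
  U = {x33}, X ∖ U = {x34, x35, x36, x37} — both open, so U is clopen.
  U = {x34}, X ∖ U = {x33, x35, x36, x37} — both open, so U is clopen.
  U = {x35}, X ∖ U = {x33, x34, x36, x37} — both open, so U is clopen.
  U = {x36}, X ∖ U = {x33, x34, x35, x37} — both open, so U is clopen.
  U = {x37}, X ∖ U = {x33, x34, x35, x36} — both open, so U is clopen.
  U = {x33, x34}, X ∖ U = {x35, x36, x37} — both open, so U is clopen.
  U = {x33, x35}, X ∖ U = {x34, x36, x37} — both open, so U is clopen.
  U = {x33, x36}, X ∖ U = {x34, x35, x37} — both open, so U is clopen.
  U = {x33, x37}, X ∖ U = {x34, x35, x36} — both open, so U is clopen.
  U = {x34, x35}, X ∖ U = {x33, x36, x37} — both open, so U is clopen.
  U = {x34, x36}, X ∖ U = {x33, x35, x37} — both open, so U is clopen.
  U = {x34, x37}, X ∖ U = {x33, x35, x36} — both open, so U is clopen.
  U = {x35, x36}, X ∖ U = {x33, x34, x37} — both open, so U is clopen.
  U = {x35, x37}, X ∖ U = {x33, x34, x36} — both open, so U is clopen.
  U = {x36, x37}, X ∖ U = {x33, x34, x35} — both open, so U is clopen.
  U = {x33, x34, x35}, X ∖ U = {x36, x37} — both open, so U is clopen.
  U = {x33, x34, x36}, X ∖ U = {x35, x37} — both open, so U is clopen.
  U = {x33, x34, x37}, X ∖ U = {x35, x36} — both open, so U is clopen.
  U = {x33, x35, x36}, X ∖ U = {x34, x37} — both open, so U is clopen.
  U = {x33, x35, x37}, X ∖ U = {x34, x36} — both open, so U is clopen.
  U = {x33, x36, x37}, X ∖ U = {x34, x35} — both open, so U is clopen.
  U = {x34, x35, x36}, X ∖ U = {x33, x37} — both open, so U is clopen.
  U = {x34, x35, x37}, X ∖ U = {x33, x36} — both open, so U is clopen.
  U = {x34, x36, x37}, X ∖ U = {x33, x35} — both open, so U is clopen.
  U = {x35, x36, x37}, X ∖ U = {x33, x34} — both open, so U is clopen.
  U = {x33, x34, x35, x36}, X ∖ U = {x37} — both open, so U is clopen.
  U = {x33, x34, x35, x37}, X ∖ U = {x36} — both open, so U is clopen.
  U = {x33, x34, x36, x37}, X ∖ U = {x35} — both open, so U is clopen.
  U = {x33, x35, x36, x37}, X ∖ U = {x34} — both open, so U is clopen.
  U = {x34, x35, x36, x37}, X ∖ U = {x33} — both open, so U is clopen.
  U = {x33, x34, x35, x36, x37}, X ∖ U = ∅ — both open, so U is clopen.
Nontrivial clopen(s) exist: e.g. {x33, x34}. So (X, τ) is disconnected.
Compute connected components by grouping points that agree on all clopens:
  component: {x33}
  component: {x34}
  component: {x35}
  component: {x36}
  component: {x37}


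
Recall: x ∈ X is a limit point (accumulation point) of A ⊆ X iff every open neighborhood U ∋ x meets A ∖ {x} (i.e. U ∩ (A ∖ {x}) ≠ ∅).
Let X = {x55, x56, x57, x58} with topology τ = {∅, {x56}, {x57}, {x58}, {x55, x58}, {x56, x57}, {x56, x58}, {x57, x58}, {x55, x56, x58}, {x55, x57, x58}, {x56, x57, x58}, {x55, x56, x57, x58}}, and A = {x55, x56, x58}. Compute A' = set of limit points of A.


A' = {x55}

For each x ∈ X, list the open sets U ∈ τ with x ∈ U, then check whether U ∩ (A ∖ {x}) ≠ ∅ for every such U.
  x = x55: opens ∋ x are {x55, x58}, {x55, x56, x58}, {x55, x57, x58}, {x55, x56, x57, x58}; each meets A ∖ {x55}, so x IS a limit point.
  x = x56: open {x56} ∋ x has {x56} ∩ (A ∖ {x56}) = ∅, so x is NOT a limit point.
  x = x57: open {x57} ∋ x has {x57} ∩ (A ∖ {x57}) = ∅, so x is NOT a limit point.
  x = x58: open {x58} ∋ x has {x58} ∩ (A ∖ {x58}) = ∅, so x is NOT a limit point.
Collecting: A' = {x55}.


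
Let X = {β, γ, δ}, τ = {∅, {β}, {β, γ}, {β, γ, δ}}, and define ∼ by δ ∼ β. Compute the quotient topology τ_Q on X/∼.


X/∼ = {[β=δ], [γ]}; |τ_Q| = 2.

Equivalence classes: [β=δ], [γ].
Quotient map π: X → X/∼ sends β ↦ [β=δ], γ ↦ [γ], δ ↦ [β=δ].
For each subset V ⊆ X/∼, compute π^{-1}(V) ⊆ X and check whether π^{-1}(V) ∈ τ. V is open in τ_Q iff π^{-1}(V) ∈ τ.
  V = {}: π^{-1}(V) = ∅ ∈ τ ✓.
  V = {[β=δ]}: π^{-1}(V) = {β, δ} ∉ τ ✗.
  V = {[γ]}: π^{-1}(V) = {γ} ∉ τ ✗.
  V = {[β=δ], [γ]}: π^{-1}(V) = {β, γ, δ} ∈ τ ✓.
Open sets in the quotient: τ_Q = {{}, {[β=δ], [γ]}} (2 elements).


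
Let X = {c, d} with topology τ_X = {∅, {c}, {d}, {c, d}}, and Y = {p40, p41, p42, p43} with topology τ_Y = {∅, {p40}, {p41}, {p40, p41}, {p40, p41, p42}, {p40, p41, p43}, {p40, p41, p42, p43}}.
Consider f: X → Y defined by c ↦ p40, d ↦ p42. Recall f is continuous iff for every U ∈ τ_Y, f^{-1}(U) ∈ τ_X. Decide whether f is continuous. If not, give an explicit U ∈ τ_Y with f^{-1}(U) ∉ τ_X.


f IS continuous.

Compute f^{-1}(U) for each U ∈ τ_Y:
  U = ∅: f^{-1}(U) = ∅ ∈ τ_X ✓.
  U = {p40}: f^{-1}(U) = {c} ∈ τ_X ✓.
  U = {p41}: f^{-1}(U) = ∅ ∈ τ_X ✓.
  U = {p40, p41}: f^{-1}(U) = {c} ∈ τ_X ✓.
  U = {p40, p41, p42}: f^{-1}(U) = {c, d} ∈ τ_X ✓.
  U = {p40, p41, p43}: f^{-1}(U) = {c} ∈ τ_X ✓.
  U = {p40, p41, p42, p43}: f^{-1}(U) = {c, d} ∈ τ_X ✓.
Every preimage lies in τ_X, so f IS continuous.


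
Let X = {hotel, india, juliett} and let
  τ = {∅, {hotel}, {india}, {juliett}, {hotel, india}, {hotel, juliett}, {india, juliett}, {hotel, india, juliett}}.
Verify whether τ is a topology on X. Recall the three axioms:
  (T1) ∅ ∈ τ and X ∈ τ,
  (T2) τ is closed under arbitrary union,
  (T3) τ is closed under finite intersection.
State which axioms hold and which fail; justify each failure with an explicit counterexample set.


τ IS a topology on X.

Axiom (T1): ∅ ∈ τ? Yes; X ∈ τ? Yes.
Axiom (T2/T3): check pairwise unions and intersections of members of τ.
All pairwise intersections and unions checked — each lies in τ. Therefore τ satisfies (T1), (T2), (T3): it IS a topology on X.


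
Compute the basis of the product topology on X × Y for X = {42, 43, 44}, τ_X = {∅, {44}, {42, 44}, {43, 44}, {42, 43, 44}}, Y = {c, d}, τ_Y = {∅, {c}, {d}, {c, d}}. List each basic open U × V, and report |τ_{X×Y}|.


Basis B = {∅ × ∅, {44} × {c}, {44} × {d}, {42, 44} × {c}, {42, 44} × {d}, {43, 44} × {c}, {43, 44} × {d}, {44} × {c, d}, {42, 43, 44} × {c}, {42, 43, 44} × {d}, {42, 44} × {c, d}, {43, 44} × {c, d}, {42, 43, 44} × {c, d}}; |τ_{X×Y}| = 25.

Enumerate products U × V with U ∈ τ_X, V ∈ τ_Y (deduplicated):
  ∅ × ∅ = {} (∅)
  {44} × {c} = {(44,c)}
  {44} × {d} = {(44,d)}
  {42, 44} × {c} = {(42,c), (44,c)}
  {42, 44} × {d} = {(42,d), (44,d)}
  {43, 44} × {c} = {(43,c), (44,c)}
  {43, 44} × {d} = {(43,d), (44,d)}
  {44} × {c, d} = {(44,c), (44,d)}
  {42, 43, 44} × {c} = {(42,c), (43,c), (44,c)}
  {42, 43, 44} × {d} = {(42,d), (43,d), (44,d)}
  {42, 44} × {c, d} = {(42,c), (42,d), (44,c), (44,d)}
  {43, 44} × {c, d} = {(43,c), (43,d), (44,c), (44,d)}
  {42, 43, 44} × {c, d} = {(42,c), (42,d), (43,c), (43,d), (44,c), (44,d)}
These 13 distinct sets form the basis B.
Close under arbitrary unions to get τ_{X×Y}; counting gives |τ_{X×Y}| = 25.


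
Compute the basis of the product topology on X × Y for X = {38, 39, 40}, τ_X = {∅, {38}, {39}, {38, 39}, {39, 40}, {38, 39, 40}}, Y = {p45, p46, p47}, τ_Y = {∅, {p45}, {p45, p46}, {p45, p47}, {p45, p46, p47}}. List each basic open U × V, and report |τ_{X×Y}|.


Basis B = {∅ × ∅, {38} × {p45}, {39} × {p45}, {38} × {p45, p46}, {38} × {p45, p47}, {38, 39} × {p45}, {39} × {p45, p46}, {39} × {p45, p47}, {39, 40} × {p45}, {38} × {p45, p46, p47}, {38, 39, 40} × {p45}, {39} × {p45, p46, p47}, {38, 39} × {p45, p46}, {38, 39} × {p45, p47}, {39, 40} × {p45, p46}, {39, 40} × {p45, p47}, {38, 39} × {p45, p46, p47}, {38, 39, 40} × {p45, p46}, {38, 39, 40} × {p45, p47}, {39, 40} × {p45, p46, p47}, {38, 39, 40} × {p45, p46, p47}}; |τ_{X×Y}| = 70.

Enumerate products U × V with U ∈ τ_X, V ∈ τ_Y (deduplicated):
  ∅ × ∅ = {} (∅)
  {38} × {p45} = {(38,p45)}
  {39} × {p45} = {(39,p45)}
  {38} × {p45, p46} = {(38,p45), (38,p46)}
  {38} × {p45, p47} = {(38,p45), (38,p47)}
  {38, 39} × {p45} = {(38,p45), (39,p45)}
  {39} × {p45, p46} = {(39,p45), (39,p46)}
  {39} × {p45, p47} = {(39,p45), (39,p47)}
  {39, 40} × {p45} = {(39,p45), (40,p45)}
  {38} × {p45, p46, p47} = {(38,p45), (38,p46), (38,p47)}
  {38, 39, 40} × {p45} = {(38,p45), (39,p45), (40,p45)}
  {39} × {p45, p46, p47} = {(39,p45), (39,p46), (39,p47)}
  {38, 39} × {p45, p46} = {(38,p45), (38,p46), (39,p45), (39,p46)}
  {38, 39} × {p45, p47} = {(38,p45), (38,p47), (39,p45), (39,p47)}
  {39, 40} × {p45, p46} = {(39,p45), (39,p46), (40,p45), (40,p46)}
  {39, 40} × {p45, p47} = {(39,p45), (39,p47), (40,p45), (40,p47)}
  {38, 39} × {p45, p46, p47} = {(38,p45), (38,p46), (38,p47), (39,p45), (39,p46), (39,p47)}
  {38, 39, 40} × {p45, p46} = {(38,p45), (38,p46), (39,p45), (39,p46), (40,p45), (40,p46)}
  {38, 39, 40} × {p45, p47} = {(38,p45), (38,p47), (39,p45), (39,p47), (40,p45), (40,p47)}
  {39, 40} × {p45, p46, p47} = {(39,p45), (39,p46), (39,p47), (40,p45), (40,p46), (40,p47)}
  {38, 39, 40} × {p45, p46, p47} = {(38,p45), (38,p46), (38,p47), (39,p45), (39,p46), (39,p47), (40,p45), (40,p46), (40,p47)}
These 21 distinct sets form the basis B.
Close under arbitrary unions to get τ_{X×Y}; counting gives |τ_{X×Y}| = 70.


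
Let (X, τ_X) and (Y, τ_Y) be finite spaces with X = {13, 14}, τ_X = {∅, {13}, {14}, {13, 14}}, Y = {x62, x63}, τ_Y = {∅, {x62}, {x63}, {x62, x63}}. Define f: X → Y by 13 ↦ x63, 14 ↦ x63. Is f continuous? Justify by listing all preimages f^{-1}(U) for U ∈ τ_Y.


f IS continuous.

Compute f^{-1}(U) for each U ∈ τ_Y:
  U = ∅: f^{-1}(U) = ∅ ∈ τ_X ✓.
  U = {x62}: f^{-1}(U) = ∅ ∈ τ_X ✓.
  U = {x63}: f^{-1}(U) = {13, 14} ∈ τ_X ✓.
  U = {x62, x63}: f^{-1}(U) = {13, 14} ∈ τ_X ✓.
Every preimage lies in τ_X, so f IS continuous.


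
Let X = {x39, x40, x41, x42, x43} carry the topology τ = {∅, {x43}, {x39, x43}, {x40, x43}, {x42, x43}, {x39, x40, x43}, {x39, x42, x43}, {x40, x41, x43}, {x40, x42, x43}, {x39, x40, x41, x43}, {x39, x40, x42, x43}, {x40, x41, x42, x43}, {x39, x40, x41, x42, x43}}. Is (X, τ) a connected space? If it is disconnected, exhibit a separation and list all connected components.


(X, τ) is connected.

Find clopen sets (U ∈ τ with X ∖ U ∈ τ):
  U = ∅, X ∖ U = {x39, x40, x41, x42, x43} — both open, so U is clopen.
  U = {x39, x40, x41, x42, x43}, X ∖ U = ∅ — both open, so U is clopen.
Only trivial clopens (∅ and X) exist, so (X, τ) is connected.
Compute connected components by grouping points that agree on all clopens:
  component: {x39, x40, x41, x42, x43}


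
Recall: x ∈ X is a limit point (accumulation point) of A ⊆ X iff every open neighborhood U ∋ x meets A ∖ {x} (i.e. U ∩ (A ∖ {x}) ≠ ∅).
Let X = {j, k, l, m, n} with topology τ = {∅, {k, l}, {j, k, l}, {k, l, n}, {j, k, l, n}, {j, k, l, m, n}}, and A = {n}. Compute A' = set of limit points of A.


A' = {m}

For each x ∈ X, list the open sets U ∈ τ with x ∈ U, then check whether U ∩ (A ∖ {x}) ≠ ∅ for every such U.
  x = j: open {j, k, l} ∋ x has {j, k, l} ∩ (A ∖ {j}) = ∅, so x is NOT a limit point.
  x = k: open {k, l} ∋ x has {k, l} ∩ (A ∖ {k}) = ∅, so x is NOT a limit point.
  x = l: open {k, l} ∋ x has {k, l} ∩ (A ∖ {l}) = ∅, so x is NOT a limit point.
  x = m: opens ∋ x are {j, k, l, m, n}; each meets A ∖ {m}, so x IS a limit point.
  x = n: open {k, l, n} ∋ x has {k, l, n} ∩ (A ∖ {n}) = ∅, so x is NOT a limit point.
Collecting: A' = {m}.


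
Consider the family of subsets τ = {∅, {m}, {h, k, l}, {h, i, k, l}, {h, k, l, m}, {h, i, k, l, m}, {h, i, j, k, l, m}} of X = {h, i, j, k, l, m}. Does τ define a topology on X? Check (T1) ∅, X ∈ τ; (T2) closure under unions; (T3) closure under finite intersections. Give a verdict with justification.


τ IS a topology on X.

Axiom (T1): ∅ ∈ τ? Yes; X ∈ τ? Yes.
Axiom (T2/T3): check pairwise unions and intersections of members of τ.
All pairwise intersections and unions checked — each lies in τ. Therefore τ satisfies (T1), (T2), (T3): it IS a topology on X.


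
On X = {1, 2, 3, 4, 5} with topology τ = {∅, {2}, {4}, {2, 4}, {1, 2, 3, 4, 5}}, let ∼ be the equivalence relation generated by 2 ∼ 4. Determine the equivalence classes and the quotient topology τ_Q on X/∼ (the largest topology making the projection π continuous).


X/∼ = {[1], [2=4], [3], [5]}; |τ_Q| = 3.

Equivalence classes: [1], [2=4], [3], [5].
Quotient map π: X → X/∼ sends 1 ↦ [1], 2 ↦ [2=4], 3 ↦ [3], 4 ↦ [2=4], 5 ↦ [5].
For each subset V ⊆ X/∼, compute π^{-1}(V) ⊆ X and check whether π^{-1}(V) ∈ τ. V is open in τ_Q iff π^{-1}(V) ∈ τ.
  V = {}: π^{-1}(V) = ∅ ∈ τ ✓.
  V = {[1]}: π^{-1}(V) = {1} ∉ τ ✗.
  V = {[2=4]}: π^{-1}(V) = {2, 4} ∈ τ ✓.
  V = {[1], [2=4]}: π^{-1}(V) = {1, 2, 4} ∉ τ ✗.
  V = {[3]}: π^{-1}(V) = {3} ∉ τ ✗.
  V = {[1], [3]}: π^{-1}(V) = {1, 3} ∉ τ ✗.
  V = {[2=4], [3]}: π^{-1}(V) = {2, 3, 4} ∉ τ ✗.
  V = {[1], [2=4], [3]}: π^{-1}(V) = {1, 2, 3, 4} ∉ τ ✗.
  V = {[5]}: π^{-1}(V) = {5} ∉ τ ✗.
  V = {[1], [5]}: π^{-1}(V) = {1, 5} ∉ τ ✗.
  V = {[2=4], [5]}: π^{-1}(V) = {2, 4, 5} ∉ τ ✗.
  V = {[1], [2=4], [5]}: π^{-1}(V) = {1, 2, 4, 5} ∉ τ ✗.
  V = {[3], [5]}: π^{-1}(V) = {3, 5} ∉ τ ✗.
  V = {[1], [3], [5]}: π^{-1}(V) = {1, 3, 5} ∉ τ ✗.
  V = {[2=4], [3], [5]}: π^{-1}(V) = {2, 3, 4, 5} ∉ τ ✗.
  V = {[1], [2=4], [3], [5]}: π^{-1}(V) = {1, 2, 3, 4, 5} ∈ τ ✓.
Open sets in the quotient: τ_Q = {{}, {[2=4]}, {[1], [2=4], [3], [5]}} (3 elements).


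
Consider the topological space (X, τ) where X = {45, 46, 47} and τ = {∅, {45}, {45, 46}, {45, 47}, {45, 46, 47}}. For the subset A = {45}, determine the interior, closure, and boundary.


int(A) = {45}, cl(A) = {45, 46, 47}, ∂A = {46, 47}.

Closed sets in (X, τ) are complements of opens:
  closed(X, τ) = {∅, {46}, {47}, {46, 47}, {45, 46, 47}}.
int(A) = ⋃ {U ∈ τ : U ⊆ A}. Opens contained in A: ∅, {45}.
Taking the union of these: int(A) = {45}.
cl(A) = ⋂ {C closed : A ⊆ C}. Closed sets containing A: {45, 46, 47}.
Intersecting these: cl(A) = {45, 46, 47}.
∂A = cl(A) ∖ int(A) = {45, 46, 47} ∖ {45} = {46, 47}.


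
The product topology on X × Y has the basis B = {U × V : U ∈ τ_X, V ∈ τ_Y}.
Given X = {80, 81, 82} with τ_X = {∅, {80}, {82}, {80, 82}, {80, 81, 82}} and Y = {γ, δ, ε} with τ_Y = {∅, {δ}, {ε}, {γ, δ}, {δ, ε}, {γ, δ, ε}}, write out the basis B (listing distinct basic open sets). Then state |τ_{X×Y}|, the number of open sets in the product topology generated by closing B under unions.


Basis B = {∅ × ∅, {80} × {δ}, {80} × {ε}, {82} × {δ}, {82} × {ε}, {80} × {γ, δ}, {80} × {δ, ε}, {80, 82} × {δ}, {80, 82} × {ε}, {82} × {γ, δ}, {82} × {δ, ε}, {80} × {γ, δ, ε}, {80, 81, 82} × {δ}, {80, 81, 82} × {ε}, {82} × {γ, δ, ε}, {80, 82} × {γ, δ}, {80, 82} × {δ, ε}, {80, 82} × {γ, δ, ε}, {80, 81, 82} × {γ, δ}, {80, 81, 82} × {δ, ε}, {80, 81, 82} × {γ, δ, ε}}; |τ_{X×Y}| = 70.

Enumerate products U × V with U ∈ τ_X, V ∈ τ_Y (deduplicated):
  ∅ × ∅ = {} (∅)
  {80} × {δ} = {(80,δ)}
  {80} × {ε} = {(80,ε)}
  {82} × {δ} = {(82,δ)}
  {82} × {ε} = {(82,ε)}
  {80} × {γ, δ} = {(80,γ), (80,δ)}
  {80} × {δ, ε} = {(80,δ), (80,ε)}
  {80, 82} × {δ} = {(80,δ), (82,δ)}
  {80, 82} × {ε} = {(80,ε), (82,ε)}
  {82} × {γ, δ} = {(82,γ), (82,δ)}
  {82} × {δ, ε} = {(82,δ), (82,ε)}
  {80} × {γ, δ, ε} = {(80,γ), (80,δ), (80,ε)}
  {80, 81, 82} × {δ} = {(80,δ), (81,δ), (82,δ)}
  {80, 81, 82} × {ε} = {(80,ε), (81,ε), (82,ε)}
  {82} × {γ, δ, ε} = {(82,γ), (82,δ), (82,ε)}
  {80, 82} × {γ, δ} = {(80,γ), (80,δ), (82,γ), (82,δ)}
  {80, 82} × {δ, ε} = {(80,δ), (80,ε), (82,δ), (82,ε)}
  {80, 82} × {γ, δ, ε} = {(80,γ), (80,δ), (80,ε), (82,γ), (82,δ), (82,ε)}
  {80, 81, 82} × {γ, δ} = {(80,γ), (80,δ), (81,γ), (81,δ), (82,γ), (82,δ)}
  {80, 81, 82} × {δ, ε} = {(80,δ), (80,ε), (81,δ), (81,ε), (82,δ), (82,ε)}
  {80, 81, 82} × {γ, δ, ε} = {(80,γ), (80,δ), (80,ε), (81,γ), (81,δ), (81,ε), (82,γ), (82,δ), (82,ε)}
These 21 distinct sets form the basis B.
Close under arbitrary unions to get τ_{X×Y}; counting gives |τ_{X×Y}| = 70.


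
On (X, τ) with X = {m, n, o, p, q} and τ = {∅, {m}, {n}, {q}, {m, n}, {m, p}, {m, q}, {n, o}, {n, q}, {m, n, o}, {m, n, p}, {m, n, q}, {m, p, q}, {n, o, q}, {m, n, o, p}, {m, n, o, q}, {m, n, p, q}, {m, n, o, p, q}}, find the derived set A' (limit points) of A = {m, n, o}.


A' = {o, p}

For each x ∈ X, list the open sets U ∈ τ with x ∈ U, then check whether U ∩ (A ∖ {x}) ≠ ∅ for every such U.
  x = m: open {m} ∋ x has {m} ∩ (A ∖ {m}) = ∅, so x is NOT a limit point.
  x = n: open {n} ∋ x has {n} ∩ (A ∖ {n}) = ∅, so x is NOT a limit point.
  x = o: opens ∋ x are {n, o}, {m, n, o}, {n, o, q}, {m, n, o, p}, {m, n, o, q}, {m, n, o, p, q}; each meets A ∖ {o}, so x IS a limit point.
  x = p: opens ∋ x are {m, p}, {m, n, p}, {m, p, q}, {m, n, o, p}, {m, n, p, q}, {m, n, o, p, q}; each meets A ∖ {p}, so x IS a limit point.
  x = q: open {q} ∋ x has {q} ∩ (A ∖ {q}) = ∅, so x is NOT a limit point.
Collecting: A' = {o, p}.


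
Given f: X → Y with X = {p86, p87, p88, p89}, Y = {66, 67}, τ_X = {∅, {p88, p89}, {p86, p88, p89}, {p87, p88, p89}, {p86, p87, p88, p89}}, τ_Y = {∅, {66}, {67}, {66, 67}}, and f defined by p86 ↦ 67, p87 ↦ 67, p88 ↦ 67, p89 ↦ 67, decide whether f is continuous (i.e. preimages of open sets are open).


f IS continuous.

Compute f^{-1}(U) for each U ∈ τ_Y:
  U = ∅: f^{-1}(U) = ∅ ∈ τ_X ✓.
  U = {66}: f^{-1}(U) = ∅ ∈ τ_X ✓.
  U = {67}: f^{-1}(U) = {p86, p87, p88, p89} ∈ τ_X ✓.
  U = {66, 67}: f^{-1}(U) = {p86, p87, p88, p89} ∈ τ_X ✓.
Every preimage lies in τ_X, so f IS continuous.


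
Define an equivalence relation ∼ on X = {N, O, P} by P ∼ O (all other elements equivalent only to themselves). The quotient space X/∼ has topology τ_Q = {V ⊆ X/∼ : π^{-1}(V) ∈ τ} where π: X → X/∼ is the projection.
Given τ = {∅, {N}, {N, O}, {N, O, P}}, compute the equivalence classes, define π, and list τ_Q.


X/∼ = {[N], [O=P]}; |τ_Q| = 3.

Equivalence classes: [N], [O=P].
Quotient map π: X → X/∼ sends N ↦ [N], O ↦ [O=P], P ↦ [O=P].
For each subset V ⊆ X/∼, compute π^{-1}(V) ⊆ X and check whether π^{-1}(V) ∈ τ. V is open in τ_Q iff π^{-1}(V) ∈ τ.
  V = {}: π^{-1}(V) = ∅ ∈ τ ✓.
  V = {[N]}: π^{-1}(V) = {N} ∈ τ ✓.
  V = {[O=P]}: π^{-1}(V) = {O, P} ∉ τ ✗.
  V = {[N], [O=P]}: π^{-1}(V) = {N, O, P} ∈ τ ✓.
Open sets in the quotient: τ_Q = {{}, {[N]}, {[N], [O=P]}} (3 elements).


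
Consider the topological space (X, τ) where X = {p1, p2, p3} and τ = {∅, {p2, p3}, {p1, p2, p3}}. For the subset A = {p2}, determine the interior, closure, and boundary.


int(A) = ∅, cl(A) = {p1, p2, p3}, ∂A = {p1, p2, p3}.

Closed sets in (X, τ) are complements of opens:
  closed(X, τ) = {∅, {p1}, {p1, p2, p3}}.
int(A) = ⋃ {U ∈ τ : U ⊆ A}. Opens contained in A: ∅.
Taking the union of these: int(A) = ∅.
cl(A) = ⋂ {C closed : A ⊆ C}. Closed sets containing A: {p1, p2, p3}.
Intersecting these: cl(A) = {p1, p2, p3}.
∂A = cl(A) ∖ int(A) = {p1, p2, p3} ∖ ∅ = {p1, p2, p3}.


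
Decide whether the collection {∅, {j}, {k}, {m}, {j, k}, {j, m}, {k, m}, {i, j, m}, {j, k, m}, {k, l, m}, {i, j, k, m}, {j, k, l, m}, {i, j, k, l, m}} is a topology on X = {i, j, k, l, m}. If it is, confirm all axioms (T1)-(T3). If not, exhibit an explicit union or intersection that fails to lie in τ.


τ IS a topology on X.

Axiom (T1): ∅ ∈ τ? Yes; X ∈ τ? Yes.
Axiom (T2/T3): check pairwise unions and intersections of members of τ.
All pairwise intersections and unions checked — each lies in τ. Therefore τ satisfies (T1), (T2), (T3): it IS a topology on X.


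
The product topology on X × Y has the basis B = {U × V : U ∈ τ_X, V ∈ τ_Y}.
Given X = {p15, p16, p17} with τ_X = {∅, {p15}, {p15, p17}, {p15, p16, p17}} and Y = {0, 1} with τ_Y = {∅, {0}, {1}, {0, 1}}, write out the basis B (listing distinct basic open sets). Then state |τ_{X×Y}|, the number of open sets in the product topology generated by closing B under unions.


Basis B = {∅ × ∅, {p15} × {0}, {p15} × {1}, {p15} × {0, 1}, {p15, p17} × {0}, {p15, p17} × {1}, {p15, p16, p17} × {0}, {p15, p16, p17} × {1}, {p15, p17} × {0, 1}, {p15, p16, p17} × {0, 1}}; |τ_{X×Y}| = 16.

Enumerate products U × V with U ∈ τ_X, V ∈ τ_Y (deduplicated):
  ∅ × ∅ = {} (∅)
  {p15} × {0} = {(p15,0)}
  {p15} × {1} = {(p15,1)}
  {p15} × {0, 1} = {(p15,0), (p15,1)}
  {p15, p17} × {0} = {(p15,0), (p17,0)}
  {p15, p17} × {1} = {(p15,1), (p17,1)}
  {p15, p16, p17} × {0} = {(p15,0), (p16,0), (p17,0)}
  {p15, p16, p17} × {1} = {(p15,1), (p16,1), (p17,1)}
  {p15, p17} × {0, 1} = {(p15,0), (p15,1), (p17,0), (p17,1)}
  {p15, p16, p17} × {0, 1} = {(p15,0), (p15,1), (p16,0), (p16,1), (p17,0), (p17,1)}
These 10 distinct sets form the basis B.
Close under arbitrary unions to get τ_{X×Y}; counting gives |τ_{X×Y}| = 16.


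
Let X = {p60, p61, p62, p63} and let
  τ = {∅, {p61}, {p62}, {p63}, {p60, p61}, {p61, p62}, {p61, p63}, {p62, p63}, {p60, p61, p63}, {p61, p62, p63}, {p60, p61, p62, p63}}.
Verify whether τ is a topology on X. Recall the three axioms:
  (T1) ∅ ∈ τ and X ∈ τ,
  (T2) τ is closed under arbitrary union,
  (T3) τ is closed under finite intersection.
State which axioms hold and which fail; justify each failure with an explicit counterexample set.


τ is NOT a topology on X.

Axiom (T1): ∅ ∈ τ? Yes; X ∈ τ? Yes.
Axiom (T2/T3): check pairwise unions and intersections of members of τ.
Counterexample for (T2): {p62} ∪ {p60, p61} = {p60, p61, p62} ∉ τ. Therefore τ is NOT a topology.


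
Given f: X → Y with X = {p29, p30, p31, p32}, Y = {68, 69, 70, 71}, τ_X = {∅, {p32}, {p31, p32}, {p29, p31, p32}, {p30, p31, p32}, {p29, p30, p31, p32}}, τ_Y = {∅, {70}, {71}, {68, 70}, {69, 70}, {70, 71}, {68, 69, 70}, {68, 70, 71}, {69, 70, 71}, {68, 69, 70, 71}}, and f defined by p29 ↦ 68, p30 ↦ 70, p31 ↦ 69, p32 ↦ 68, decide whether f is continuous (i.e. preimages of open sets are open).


f is NOT continuous.

Compute f^{-1}(U) for each U ∈ τ_Y:
  U = ∅: f^{-1}(U) = ∅ ∈ τ_X ✓.
  U = {70}: f^{-1}(U) = {p30} ∉ τ_X ✗.
  U = {71}: f^{-1}(U) = ∅ ∈ τ_X ✓.
  U = {68, 70}: f^{-1}(U) = {p29, p30, p32} ∉ τ_X ✗.
  U = {69, 70}: f^{-1}(U) = {p30, p31} ∉ τ_X ✗.
  U = {70, 71}: f^{-1}(U) = {p30} ∉ τ_X ✗.
  U = {68, 69, 70}: f^{-1}(U) = {p29, p30, p31, p32} ∈ τ_X ✓.
  U = {68, 70, 71}: f^{-1}(U) = {p29, p30, p32} ∉ τ_X ✗.
  U = {69, 70, 71}: f^{-1}(U) = {p30, p31} ∉ τ_X ✗.
  U = {68, 69, 70, 71}: f^{-1}(U) = {p29, p30, p31, p32} ∈ τ_X ✓.
Found U = {70} with f^{-1}(U) = {p30} not in τ_X. Therefore f is NOT continuous.


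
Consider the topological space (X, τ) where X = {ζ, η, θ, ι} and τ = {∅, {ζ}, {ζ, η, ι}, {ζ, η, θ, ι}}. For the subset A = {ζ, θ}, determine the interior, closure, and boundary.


int(A) = {ζ}, cl(A) = {ζ, η, θ, ι}, ∂A = {η, θ, ι}.

Closed sets in (X, τ) are complements of opens:
  closed(X, τ) = {∅, {θ}, {η, θ, ι}, {ζ, η, θ, ι}}.
int(A) = ⋃ {U ∈ τ : U ⊆ A}. Opens contained in A: ∅, {ζ}.
Taking the union of these: int(A) = {ζ}.
cl(A) = ⋂ {C closed : A ⊆ C}. Closed sets containing A: {ζ, η, θ, ι}.
Intersecting these: cl(A) = {ζ, η, θ, ι}.
∂A = cl(A) ∖ int(A) = {ζ, η, θ, ι} ∖ {ζ} = {η, θ, ι}.


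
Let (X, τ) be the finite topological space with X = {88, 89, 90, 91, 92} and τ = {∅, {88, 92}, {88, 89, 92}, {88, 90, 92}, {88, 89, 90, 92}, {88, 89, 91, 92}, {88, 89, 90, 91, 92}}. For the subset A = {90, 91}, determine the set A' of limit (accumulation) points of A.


A' = ∅

For each x ∈ X, list the open sets U ∈ τ with x ∈ U, then check whether U ∩ (A ∖ {x}) ≠ ∅ for every such U.
  x = 88: open {88, 92} ∋ x has {88, 92} ∩ (A ∖ {88}) = ∅, so x is NOT a limit point.
  x = 89: open {88, 89, 92} ∋ x has {88, 89, 92} ∩ (A ∖ {89}) = ∅, so x is NOT a limit point.
  x = 90: open {88, 90, 92} ∋ x has {88, 90, 92} ∩ (A ∖ {90}) = ∅, so x is NOT a limit point.
  x = 91: open {88, 89, 91, 92} ∋ x has {88, 89, 91, 92} ∩ (A ∖ {91}) = ∅, so x is NOT a limit point.
  x = 92: open {88, 92} ∋ x has {88, 92} ∩ (A ∖ {92}) = ∅, so x is NOT a limit point.
Collecting: A' = ∅.


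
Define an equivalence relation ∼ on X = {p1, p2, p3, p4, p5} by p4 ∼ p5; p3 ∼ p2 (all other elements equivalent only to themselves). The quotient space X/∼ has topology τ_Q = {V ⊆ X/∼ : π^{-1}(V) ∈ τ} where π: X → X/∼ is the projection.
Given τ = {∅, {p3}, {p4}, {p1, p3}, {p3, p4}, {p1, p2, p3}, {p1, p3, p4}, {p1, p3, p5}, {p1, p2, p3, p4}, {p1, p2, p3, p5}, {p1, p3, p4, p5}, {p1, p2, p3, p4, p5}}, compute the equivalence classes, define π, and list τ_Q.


X/∼ = {[p1], [p2=p3], [p4=p5]}; |τ_Q| = 3.

Equivalence classes: [p1], [p2=p3], [p4=p5].
Quotient map π: X → X/∼ sends p1 ↦ [p1], p2 ↦ [p2=p3], p3 ↦ [p2=p3], p4 ↦ [p4=p5], p5 ↦ [p4=p5].
For each subset V ⊆ X/∼, compute π^{-1}(V) ⊆ X and check whether π^{-1}(V) ∈ τ. V is open in τ_Q iff π^{-1}(V) ∈ τ.
  V = {}: π^{-1}(V) = ∅ ∈ τ ✓.
  V = {[p1]}: π^{-1}(V) = {p1} ∉ τ ✗.
  V = {[p2=p3]}: π^{-1}(V) = {p2, p3} ∉ τ ✗.
  V = {[p1], [p2=p3]}: π^{-1}(V) = {p1, p2, p3} ∈ τ ✓.
  V = {[p4=p5]}: π^{-1}(V) = {p4, p5} ∉ τ ✗.
  V = {[p1], [p4=p5]}: π^{-1}(V) = {p1, p4, p5} ∉ τ ✗.
  V = {[p2=p3], [p4=p5]}: π^{-1}(V) = {p2, p3, p4, p5} ∉ τ ✗.
  V = {[p1], [p2=p3], [p4=p5]}: π^{-1}(V) = {p1, p2, p3, p4, p5} ∈ τ ✓.
Open sets in the quotient: τ_Q = {{}, {[p1], [p2=p3]}, {[p1], [p2=p3], [p4=p5]}} (3 elements).


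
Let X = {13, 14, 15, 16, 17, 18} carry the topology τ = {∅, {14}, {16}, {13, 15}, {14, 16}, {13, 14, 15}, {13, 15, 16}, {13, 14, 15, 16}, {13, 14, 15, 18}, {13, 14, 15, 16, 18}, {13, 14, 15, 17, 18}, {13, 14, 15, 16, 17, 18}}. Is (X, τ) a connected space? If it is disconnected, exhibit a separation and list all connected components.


(X, τ) is disconnected; components = [{16}, {13, 14, 15, 17, 18}].

Find clopen sets (U ∈ τ with X ∖ U ∈ τ):
  U = ∅, X ∖ U = {13, 14, 15, 16, 17, 18} — both open, so U is clopen.
  U = {16}, X ∖ U = {13, 14, 15, 17, 18} — both open, so U is clopen.
  U = {13, 14, 15, 17, 18}, X ∖ U = {16} — both open, so U is clopen.
  U = {13, 14, 15, 16, 17, 18}, X ∖ U = ∅ — both open, so U is clopen.
Nontrivial clopen(s) exist: e.g. {13, 14, 15, 17, 18}. So (X, τ) is disconnected.
Compute connected components by grouping points that agree on all clopens:
  component: {16}
  component: {13, 14, 15, 17, 18}


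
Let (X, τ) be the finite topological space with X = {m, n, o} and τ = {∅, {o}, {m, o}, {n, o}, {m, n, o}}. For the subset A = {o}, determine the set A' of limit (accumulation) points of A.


A' = {m, n}

For each x ∈ X, list the open sets U ∈ τ with x ∈ U, then check whether U ∩ (A ∖ {x}) ≠ ∅ for every such U.
  x = m: opens ∋ x are {m, o}, {m, n, o}; each meets A ∖ {m}, so x IS a limit point.
  x = n: opens ∋ x are {n, o}, {m, n, o}; each meets A ∖ {n}, so x IS a limit point.
  x = o: open {o} ∋ x has {o} ∩ (A ∖ {o}) = ∅, so x is NOT a limit point.
Collecting: A' = {m, n}.


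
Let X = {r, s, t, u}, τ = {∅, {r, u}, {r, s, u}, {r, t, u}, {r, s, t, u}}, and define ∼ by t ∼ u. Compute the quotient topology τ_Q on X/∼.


X/∼ = {[r], [s], [t=u]}; |τ_Q| = 3.

Equivalence classes: [r], [s], [t=u].
Quotient map π: X → X/∼ sends r ↦ [r], s ↦ [s], t ↦ [t=u], u ↦ [t=u].
For each subset V ⊆ X/∼, compute π^{-1}(V) ⊆ X and check whether π^{-1}(V) ∈ τ. V is open in τ_Q iff π^{-1}(V) ∈ τ.
  V = {}: π^{-1}(V) = ∅ ∈ τ ✓.
  V = {[r]}: π^{-1}(V) = {r} ∉ τ ✗.
  V = {[s]}: π^{-1}(V) = {s} ∉ τ ✗.
  V = {[r], [s]}: π^{-1}(V) = {r, s} ∉ τ ✗.
  V = {[t=u]}: π^{-1}(V) = {t, u} ∉ τ ✗.
  V = {[r], [t=u]}: π^{-1}(V) = {r, t, u} ∈ τ ✓.
  V = {[s], [t=u]}: π^{-1}(V) = {s, t, u} ∉ τ ✗.
  V = {[r], [s], [t=u]}: π^{-1}(V) = {r, s, t, u} ∈ τ ✓.
Open sets in the quotient: τ_Q = {{}, {[r], [t=u]}, {[r], [s], [t=u]}} (3 elements).


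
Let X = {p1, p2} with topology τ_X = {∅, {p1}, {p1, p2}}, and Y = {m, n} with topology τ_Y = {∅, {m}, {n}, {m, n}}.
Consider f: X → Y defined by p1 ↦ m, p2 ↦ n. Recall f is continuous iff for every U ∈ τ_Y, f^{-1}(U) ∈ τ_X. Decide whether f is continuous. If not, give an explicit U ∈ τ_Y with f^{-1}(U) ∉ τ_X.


f is NOT continuous.

Compute f^{-1}(U) for each U ∈ τ_Y:
  U = ∅: f^{-1}(U) = ∅ ∈ τ_X ✓.
  U = {m}: f^{-1}(U) = {p1} ∈ τ_X ✓.
  U = {n}: f^{-1}(U) = {p2} ∉ τ_X ✗.
  U = {m, n}: f^{-1}(U) = {p1, p2} ∈ τ_X ✓.
Found U = {n} with f^{-1}(U) = {p2} not in τ_X. Therefore f is NOT continuous.


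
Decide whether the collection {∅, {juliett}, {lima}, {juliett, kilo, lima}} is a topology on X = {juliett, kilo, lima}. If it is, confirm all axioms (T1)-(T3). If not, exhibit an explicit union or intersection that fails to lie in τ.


τ is NOT a topology on X.

Axiom (T1): ∅ ∈ τ? Yes; X ∈ τ? Yes.
Axiom (T2/T3): check pairwise unions and intersections of members of τ.
Counterexample for (T2): {juliett} ∪ {lima} = {juliett, lima} ∉ τ. Therefore τ is NOT a topology.


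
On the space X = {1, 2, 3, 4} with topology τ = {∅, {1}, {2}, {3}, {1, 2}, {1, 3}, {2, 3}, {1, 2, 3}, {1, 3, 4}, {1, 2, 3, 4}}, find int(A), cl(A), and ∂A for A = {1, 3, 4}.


int(A) = {1, 3, 4}, cl(A) = {1, 3, 4}, ∂A = ∅.

Closed sets in (X, τ) are complements of opens:
  closed(X, τ) = {∅, {2}, {4}, {1, 4}, {2, 4}, {3, 4}, {1, 2, 4}, {1, 3, 4}, {2, 3, 4}, {1, 2, 3, 4}}.
int(A) = ⋃ {U ∈ τ : U ⊆ A}. Opens contained in A: ∅, {1}, {3}, {1, 3}, {1, 3, 4}.
Taking the union of these: int(A) = {1, 3, 4}.
cl(A) = ⋂ {C closed : A ⊆ C}. Closed sets containing A: {1, 3, 4}, {1, 2, 3, 4}.
Intersecting these: cl(A) = {1, 3, 4}.
∂A = cl(A) ∖ int(A) = {1, 3, 4} ∖ {1, 3, 4} = ∅.


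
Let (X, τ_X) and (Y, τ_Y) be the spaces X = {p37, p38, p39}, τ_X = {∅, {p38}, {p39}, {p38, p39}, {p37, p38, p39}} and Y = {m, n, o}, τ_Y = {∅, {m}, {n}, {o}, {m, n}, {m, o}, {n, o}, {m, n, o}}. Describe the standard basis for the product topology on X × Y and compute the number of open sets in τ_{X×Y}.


Basis B = {∅ × ∅, {p38} × {m}, {p38} × {n}, {p38} × {o}, {p39} × {m}, {p39} × {n}, {p39} × {o}, {p38} × {m, n}, {p38} × {m, o}, {p38, p39} × {m}, {p38} × {n, o}, {p38, p39} × {n}, {p38, p39} × {o}, {p39} × {m, n}, {p39} × {m, o}, {p39} × {n, o}, {p37, p38, p39} × {m}, {p37, p38, p39} × {n}, {p37, p38, p39} × {o}, {p38} × {m, n, o}, {p39} × {m, n, o}, {p38, p39} × {m, n}, {p38, p39} × {m, o}, {p38, p39} × {n, o}, {p37, p38, p39} × {m, n}, {p37, p38, p39} × {m, o}, {p37, p38, p39} × {n, o}, {p38, p39} × {m, n, o}, {p37, p38, p39} × {m, n, o}}; |τ_{X×Y}| = 125.

Enumerate products U × V with U ∈ τ_X, V ∈ τ_Y (deduplicated):
  ∅ × ∅ = {} (∅)
  {p38} × {m} = {(p38,m)}
  {p38} × {n} = {(p38,n)}
  {p38} × {o} = {(p38,o)}
  {p39} × {m} = {(p39,m)}
  {p39} × {n} = {(p39,n)}
  {p39} × {o} = {(p39,o)}
  {p38} × {m, n} = {(p38,m), (p38,n)}
  {p38} × {m, o} = {(p38,m), (p38,o)}
  {p38, p39} × {m} = {(p38,m), (p39,m)}
  {p38} × {n, o} = {(p38,n), (p38,o)}
  {p38, p39} × {n} = {(p38,n), (p39,n)}
  {p38, p39} × {o} = {(p38,o), (p39,o)}
  {p39} × {m, n} = {(p39,m), (p39,n)}
  {p39} × {m, o} = {(p39,m), (p39,o)}
  {p39} × {n, o} = {(p39,n), (p39,o)}
  {p37, p38, p39} × {m} = {(p37,m), (p38,m), (p39,m)}
  {p37, p38, p39} × {n} = {(p37,n), (p38,n), (p39,n)}
  {p37, p38, p39} × {o} = {(p37,o), (p38,o), (p39,o)}
  {p38} × {m, n, o} = {(p38,m), (p38,n), (p38,o)}
  {p39} × {m, n, o} = {(p39,m), (p39,n), (p39,o)}
  {p38, p39} × {m, n} = {(p38,m), (p38,n), (p39,m), (p39,n)}
  {p38, p39} × {m, o} = {(p38,m), (p38,o), (p39,m), (p39,o)}
  {p38, p39} × {n, o} = {(p38,n), (p38,o), (p39,n), (p39,o)}
  {p37, p38, p39} × {m, n} = {(p37,m), (p37,n), (p38,m), (p38,n), (p39,m), (p39,n)}
  {p37, p38, p39} × {m, o} = {(p37,m), (p37,o), (p38,m), (p38,o), (p39,m), (p39,o)}
  {p37, p38, p39} × {n, o} = {(p37,n), (p37,o), (p38,n), (p38,o), (p39,n), (p39,o)}
  {p38, p39} × {m, n, o} = {(p38,m), (p38,n), (p38,o), (p39,m), (p39,n), (p39,o)}
  {p37, p38, p39} × {m, n, o} = {(p37,m), (p37,n), (p37,o), (p38,m), (p38,n), (p38,o), (p39,m), (p39,n), (p39,o)}
These 29 distinct sets form the basis B.
Close under arbitrary unions to get τ_{X×Y}; counting gives |τ_{X×Y}| = 125.
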